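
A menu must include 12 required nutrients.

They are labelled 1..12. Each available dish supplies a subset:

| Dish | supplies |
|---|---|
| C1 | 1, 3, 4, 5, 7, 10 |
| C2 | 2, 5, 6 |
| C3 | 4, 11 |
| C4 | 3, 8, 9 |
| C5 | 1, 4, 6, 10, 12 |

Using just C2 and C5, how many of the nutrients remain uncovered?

5

Union of C2, C5 = {1, 2, 4, 5, 6, 10, 12}.
Not covered: 3, 7, 8, 9, 11 — 5 nutrients.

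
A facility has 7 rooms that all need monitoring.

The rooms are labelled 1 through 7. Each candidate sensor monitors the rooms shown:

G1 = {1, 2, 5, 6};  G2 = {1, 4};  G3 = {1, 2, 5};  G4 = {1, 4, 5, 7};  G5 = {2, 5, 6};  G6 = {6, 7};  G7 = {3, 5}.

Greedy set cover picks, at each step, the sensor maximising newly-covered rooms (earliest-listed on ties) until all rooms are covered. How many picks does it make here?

3

Greedy: pick G1 (covers 4 new) → pick G4 (covers 2 new) → pick G7 (covers 1 new). Total picks: 3.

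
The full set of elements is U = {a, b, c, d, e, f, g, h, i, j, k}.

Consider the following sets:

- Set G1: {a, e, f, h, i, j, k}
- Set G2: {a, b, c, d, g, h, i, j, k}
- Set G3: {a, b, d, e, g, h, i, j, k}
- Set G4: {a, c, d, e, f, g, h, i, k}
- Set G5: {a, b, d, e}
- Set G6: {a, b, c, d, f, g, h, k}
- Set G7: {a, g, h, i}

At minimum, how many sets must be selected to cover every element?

2

Take {G1, G6}. Their union is {a, b, c, d, e, f, g, h, i, j, k}, which is all 11 elements.
No single set has all 11 elements (the largest, G2, has 9), so 2 is optimal.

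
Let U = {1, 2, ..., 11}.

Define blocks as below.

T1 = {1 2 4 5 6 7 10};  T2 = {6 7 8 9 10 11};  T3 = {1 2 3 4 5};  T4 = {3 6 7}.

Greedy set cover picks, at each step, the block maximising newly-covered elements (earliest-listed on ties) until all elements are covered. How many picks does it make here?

Greedy: pick T1 (covers 7 new) → pick T2 (covers 3 new) → pick T3 (covers 1 new). Total picks: 3.
(The true minimum cover uses only 2 blocks, so greedy is not optimal here.)

3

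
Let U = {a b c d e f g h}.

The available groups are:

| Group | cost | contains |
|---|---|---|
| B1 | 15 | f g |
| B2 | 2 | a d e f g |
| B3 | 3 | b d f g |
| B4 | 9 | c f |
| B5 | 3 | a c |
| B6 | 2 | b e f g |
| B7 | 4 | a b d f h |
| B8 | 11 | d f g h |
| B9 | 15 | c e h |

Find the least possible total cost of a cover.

9

B5, B6, B7 together cover every point (B5 ∪ B6 ∪ B7 = {a, b, c, d, e, f, g, h}); total cost 3 + 2 + 4 = 9.
The greedy pick B2, B6, B5, B7 costs 11; no covering selection beats 9.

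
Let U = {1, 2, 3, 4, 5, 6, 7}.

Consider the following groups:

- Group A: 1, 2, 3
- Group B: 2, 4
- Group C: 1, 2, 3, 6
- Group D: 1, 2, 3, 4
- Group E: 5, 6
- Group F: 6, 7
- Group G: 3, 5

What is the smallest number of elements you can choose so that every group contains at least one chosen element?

3

Take H = {2, 3, 6}. Each listed group contains at least one of these, so H is a hitting set of size 3.
The groups B, F, G are pairwise disjoint, so any hitting set needs a separate element for each — at least 3. Hence 3 is optimal.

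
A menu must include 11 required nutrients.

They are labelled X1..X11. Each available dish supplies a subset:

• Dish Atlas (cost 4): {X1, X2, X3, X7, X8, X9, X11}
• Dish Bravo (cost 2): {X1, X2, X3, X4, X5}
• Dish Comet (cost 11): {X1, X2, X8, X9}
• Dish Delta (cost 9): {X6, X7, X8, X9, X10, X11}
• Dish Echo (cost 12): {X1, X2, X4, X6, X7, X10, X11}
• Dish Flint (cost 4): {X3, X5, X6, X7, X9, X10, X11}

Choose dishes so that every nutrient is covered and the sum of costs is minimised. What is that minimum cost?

10

Atlas, Bravo, Flint together cover every nutrient (Atlas ∪ Bravo ∪ Flint = {X1, X2, X3, X4, X5, X6, X7, X8, X9, X10, X11}); total cost 4 + 2 + 4 = 10.
No covering selection has total cost below 10.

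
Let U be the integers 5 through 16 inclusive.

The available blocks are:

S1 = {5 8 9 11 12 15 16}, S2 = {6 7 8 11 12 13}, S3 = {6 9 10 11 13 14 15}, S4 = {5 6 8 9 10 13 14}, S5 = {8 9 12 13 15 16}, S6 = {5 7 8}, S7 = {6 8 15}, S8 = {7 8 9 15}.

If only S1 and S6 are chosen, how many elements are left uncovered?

4

Union of S1, S6 = {5, 7, 8, 9, 11, 12, 15, 16}.
Not covered: 6, 10, 13, 14 — 4 elements.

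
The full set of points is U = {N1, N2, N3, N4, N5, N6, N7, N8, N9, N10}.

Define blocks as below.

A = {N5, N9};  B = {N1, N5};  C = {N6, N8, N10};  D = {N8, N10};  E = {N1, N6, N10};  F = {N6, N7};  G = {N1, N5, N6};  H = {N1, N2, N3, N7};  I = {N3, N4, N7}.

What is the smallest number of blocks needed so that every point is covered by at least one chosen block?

4

A, C, H, and I cover everything between them: the union {N1, N2, N3, N4, N5, N6, N7, N8, N9, N10} is all of U.
Only I contains N4, so I is forced; the remaining 7 points need at least 3 more blocks (each remaining block adds at most 3) — so at least 4 blocks are needed, and 4 is optimal.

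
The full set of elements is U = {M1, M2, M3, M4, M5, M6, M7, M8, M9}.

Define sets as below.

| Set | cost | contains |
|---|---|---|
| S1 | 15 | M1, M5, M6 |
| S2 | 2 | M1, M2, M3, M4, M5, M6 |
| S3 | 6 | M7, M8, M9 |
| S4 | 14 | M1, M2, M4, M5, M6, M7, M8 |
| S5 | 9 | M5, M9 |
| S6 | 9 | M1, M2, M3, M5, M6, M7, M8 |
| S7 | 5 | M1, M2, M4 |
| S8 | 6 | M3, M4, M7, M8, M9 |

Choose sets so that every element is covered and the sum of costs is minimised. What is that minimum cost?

8

S2, S8 together cover every element (S2 ∪ S8 = {M1, M2, M3, M4, M5, M6, M7, M8, M9}); total cost 2 + 6 = 8.
No covering selection has total cost below 8.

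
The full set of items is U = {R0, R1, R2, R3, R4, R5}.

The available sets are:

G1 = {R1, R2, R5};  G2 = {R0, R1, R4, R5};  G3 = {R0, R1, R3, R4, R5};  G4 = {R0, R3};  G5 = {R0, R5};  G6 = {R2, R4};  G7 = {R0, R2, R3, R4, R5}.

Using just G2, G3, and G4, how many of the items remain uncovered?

1

Union of G2, G3, G4 = {R0, R1, R3, R4, R5}.
Not covered: R2 — 1 item.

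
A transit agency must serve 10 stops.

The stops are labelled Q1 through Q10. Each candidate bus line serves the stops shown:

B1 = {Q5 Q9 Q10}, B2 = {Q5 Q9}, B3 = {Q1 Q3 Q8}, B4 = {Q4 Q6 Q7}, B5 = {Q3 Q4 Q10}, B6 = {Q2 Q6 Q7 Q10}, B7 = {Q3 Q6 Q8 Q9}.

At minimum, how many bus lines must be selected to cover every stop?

Take {B1, B3, B5, B6}. Their union is {Q1, Q2, Q3, Q4, Q5, Q6, Q7, Q8, Q9, Q10}, which is all 10 stops.
No 3 of the 7 bus lines cover everything (all 35 combinations miss at least one stop), so 4 is optimal.

4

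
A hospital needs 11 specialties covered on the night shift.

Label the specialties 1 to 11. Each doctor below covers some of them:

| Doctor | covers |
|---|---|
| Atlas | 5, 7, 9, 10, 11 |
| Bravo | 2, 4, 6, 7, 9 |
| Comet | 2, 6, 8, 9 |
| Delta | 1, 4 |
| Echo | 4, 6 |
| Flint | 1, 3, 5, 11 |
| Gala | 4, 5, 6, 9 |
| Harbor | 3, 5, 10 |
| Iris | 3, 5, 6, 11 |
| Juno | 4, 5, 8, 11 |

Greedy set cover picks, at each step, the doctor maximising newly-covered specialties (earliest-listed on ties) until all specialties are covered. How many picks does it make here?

4

Greedy: pick Atlas (covers 5 new) → pick Bravo (covers 3 new) → pick Flint (covers 2 new) → pick Comet (covers 1 new). Total picks: 4.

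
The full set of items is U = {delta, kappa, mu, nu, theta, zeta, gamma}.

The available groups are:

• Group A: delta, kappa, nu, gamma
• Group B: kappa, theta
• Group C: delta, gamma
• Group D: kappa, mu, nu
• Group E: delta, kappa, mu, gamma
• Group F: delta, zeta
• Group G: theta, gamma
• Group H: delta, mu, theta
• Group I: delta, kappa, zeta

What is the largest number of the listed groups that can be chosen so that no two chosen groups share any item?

D, F, G are pairwise disjoint (D={kappa,mu,nu}; F={delta,zeta}; G={theta,gamma}).
Every remaining group overlaps one of these, and no 4 of the listed groups are pairwise disjoint, so 3 is the maximum.

3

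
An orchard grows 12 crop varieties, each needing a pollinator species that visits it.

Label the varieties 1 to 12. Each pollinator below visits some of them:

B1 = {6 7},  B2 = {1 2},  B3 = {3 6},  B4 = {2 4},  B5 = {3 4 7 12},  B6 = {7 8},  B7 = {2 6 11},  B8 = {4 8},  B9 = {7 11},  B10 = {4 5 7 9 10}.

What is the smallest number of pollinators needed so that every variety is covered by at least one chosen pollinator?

5

Take {B2, B5, B6, B7, B10}. Their union is {1, 2, 3, 4, 5, 6, 7, 8, 9, 10, 11, 12}, which is all 12 varieties.
No 4 of the 10 pollinators cover everything (all 210 combinations miss at least one variety), so 5 is optimal.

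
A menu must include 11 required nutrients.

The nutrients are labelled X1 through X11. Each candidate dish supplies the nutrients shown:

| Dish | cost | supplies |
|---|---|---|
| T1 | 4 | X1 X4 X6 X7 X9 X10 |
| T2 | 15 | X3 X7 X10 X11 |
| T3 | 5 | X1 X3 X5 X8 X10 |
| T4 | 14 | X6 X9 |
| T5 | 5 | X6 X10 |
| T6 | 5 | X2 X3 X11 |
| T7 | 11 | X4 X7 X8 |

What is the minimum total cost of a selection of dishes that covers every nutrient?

14

T1, T3, T6 together cover every nutrient (T1 ∪ T3 ∪ T6 = {X1, X2, X3, X4, X5, X6, X7, X8, X9, X10, X11}); total cost 4 + 5 + 5 = 14.
No covering selection has total cost below 14.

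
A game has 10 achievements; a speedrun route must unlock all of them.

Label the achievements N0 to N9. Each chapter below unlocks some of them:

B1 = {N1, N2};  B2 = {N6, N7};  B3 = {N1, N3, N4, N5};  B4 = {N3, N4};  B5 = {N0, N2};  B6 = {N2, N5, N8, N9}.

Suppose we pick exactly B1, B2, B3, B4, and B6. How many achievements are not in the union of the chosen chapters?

Union of B1, B2, B3, B4, B6 = {N1, N2, N3, N4, N5, N6, N7, N8, N9}.
Not covered: N0 — 1 achievement.

1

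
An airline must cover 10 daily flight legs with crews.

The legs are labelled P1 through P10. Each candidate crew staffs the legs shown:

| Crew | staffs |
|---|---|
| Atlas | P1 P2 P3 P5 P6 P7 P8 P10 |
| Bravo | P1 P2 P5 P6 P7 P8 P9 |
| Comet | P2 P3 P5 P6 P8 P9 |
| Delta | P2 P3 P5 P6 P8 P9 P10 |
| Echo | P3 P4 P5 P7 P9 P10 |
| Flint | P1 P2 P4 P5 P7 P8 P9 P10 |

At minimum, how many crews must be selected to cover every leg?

Take {Atlas, Flint}. Their union is {P1, P2, P3, P4, P5, P6, P7, P8, P9, P10}, which is all 10 legs.
No single crew has all 10 legs (the largest, Atlas, has 8), so 2 is optimal.

2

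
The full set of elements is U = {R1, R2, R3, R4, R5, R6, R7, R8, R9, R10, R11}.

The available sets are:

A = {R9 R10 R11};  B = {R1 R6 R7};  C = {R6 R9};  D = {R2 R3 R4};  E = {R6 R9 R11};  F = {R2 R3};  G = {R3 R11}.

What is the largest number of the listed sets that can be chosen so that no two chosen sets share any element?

3

A, B, D are pairwise disjoint (A={R9,R10,R11}; B={R1,R6,R7}; D={R2,R3,R4}).
Every remaining set overlaps one of these, and no 4 of the listed sets are pairwise disjoint, so 3 is the maximum.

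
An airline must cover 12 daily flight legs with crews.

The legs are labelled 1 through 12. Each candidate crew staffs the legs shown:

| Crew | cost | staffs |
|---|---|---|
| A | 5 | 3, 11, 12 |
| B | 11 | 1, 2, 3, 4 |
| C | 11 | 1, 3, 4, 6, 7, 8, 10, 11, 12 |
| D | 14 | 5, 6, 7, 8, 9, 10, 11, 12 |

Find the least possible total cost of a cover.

B, D together cover every leg (B ∪ D = {1, 2, 3, 4, 5, 6, 7, 8, 9, 10, 11, 12}); total cost 11 + 14 = 25.
The greedy pick C, D, B costs 36; no covering selection beats 25.

25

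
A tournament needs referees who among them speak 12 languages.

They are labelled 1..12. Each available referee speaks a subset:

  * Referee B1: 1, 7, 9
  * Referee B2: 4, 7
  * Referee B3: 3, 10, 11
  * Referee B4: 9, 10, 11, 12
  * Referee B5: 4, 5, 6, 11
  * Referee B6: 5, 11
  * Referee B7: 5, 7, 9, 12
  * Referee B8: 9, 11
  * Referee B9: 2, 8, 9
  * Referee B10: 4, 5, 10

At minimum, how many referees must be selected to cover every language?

5

B1 and B3 and B4 and B5 and B9 together: B1 ∪ B3 ∪ B4 ∪ B5 ∪ B9 = {1, 2, 3, 4, 5, 6, 7, 8, 9, 10, 11, 12} — every language is covered.
No 4 of the 10 referees cover everything (all 210 combinations miss at least one language), so 5 is optimal.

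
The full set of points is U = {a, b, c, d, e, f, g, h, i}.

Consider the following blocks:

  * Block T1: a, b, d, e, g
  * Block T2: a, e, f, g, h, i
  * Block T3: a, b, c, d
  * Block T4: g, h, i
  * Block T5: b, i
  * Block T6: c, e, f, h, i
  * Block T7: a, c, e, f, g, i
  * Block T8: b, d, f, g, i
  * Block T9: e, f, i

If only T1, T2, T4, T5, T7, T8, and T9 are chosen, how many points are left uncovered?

Union of T1, T2, T4, T5, T7, T8, T9 = {a, b, c, d, e, f, g, h, i} — that's every point, so 0 are uncovered.

0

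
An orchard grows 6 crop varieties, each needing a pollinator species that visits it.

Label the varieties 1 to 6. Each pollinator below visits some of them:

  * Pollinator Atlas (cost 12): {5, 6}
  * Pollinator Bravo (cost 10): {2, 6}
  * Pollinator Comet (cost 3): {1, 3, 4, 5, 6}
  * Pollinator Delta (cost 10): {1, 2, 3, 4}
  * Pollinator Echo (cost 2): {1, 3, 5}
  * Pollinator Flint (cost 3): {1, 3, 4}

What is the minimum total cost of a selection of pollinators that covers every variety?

13

Bravo, Comet together cover every variety (Bravo ∪ Comet = {1, 2, 3, 4, 5, 6}); total cost 10 + 3 = 13.
No covering selection has total cost below 13.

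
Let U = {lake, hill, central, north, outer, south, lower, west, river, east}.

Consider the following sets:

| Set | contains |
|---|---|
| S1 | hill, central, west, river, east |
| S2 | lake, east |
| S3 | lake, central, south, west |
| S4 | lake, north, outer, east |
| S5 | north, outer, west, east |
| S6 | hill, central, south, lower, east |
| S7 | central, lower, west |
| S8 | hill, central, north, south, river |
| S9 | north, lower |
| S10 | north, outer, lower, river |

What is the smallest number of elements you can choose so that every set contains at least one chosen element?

H = {lake, central, north} meets every set (each contains at least one member of H), and |H| = 3.
No choice of 2 elements meets every set, so 3 is the minimum.

3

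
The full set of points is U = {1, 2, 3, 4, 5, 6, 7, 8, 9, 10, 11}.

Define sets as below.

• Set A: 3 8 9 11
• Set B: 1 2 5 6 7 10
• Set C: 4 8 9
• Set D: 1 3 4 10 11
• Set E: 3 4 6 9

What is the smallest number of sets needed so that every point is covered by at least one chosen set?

A and B and D together: A ∪ B ∪ D = {1, 2, 3, 4, 5, 6, 7, 8, 9, 10, 11} — every point is covered.
Only B contains 2, so B is forced; the remaining 5 points need at least 2 more sets (each remaining set adds at most 4) — so at least 3 sets are needed, and 3 is optimal.

3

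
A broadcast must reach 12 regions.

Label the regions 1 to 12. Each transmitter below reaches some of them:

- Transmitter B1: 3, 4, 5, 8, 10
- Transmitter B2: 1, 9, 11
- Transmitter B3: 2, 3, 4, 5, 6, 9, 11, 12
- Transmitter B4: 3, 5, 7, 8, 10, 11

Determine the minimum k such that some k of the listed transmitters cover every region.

3

B2 and B3 and B4 together: B2 ∪ B3 ∪ B4 = {1, 2, 3, 4, 5, 6, 7, 8, 9, 10, 11, 12} — every region is covered.
Only B2 contains 1, so B2 is forced; the remaining 9 regions need at least 2 more transmitters (each remaining transmitter adds at most 6) — so at least 3 transmitters are needed, and 3 is optimal.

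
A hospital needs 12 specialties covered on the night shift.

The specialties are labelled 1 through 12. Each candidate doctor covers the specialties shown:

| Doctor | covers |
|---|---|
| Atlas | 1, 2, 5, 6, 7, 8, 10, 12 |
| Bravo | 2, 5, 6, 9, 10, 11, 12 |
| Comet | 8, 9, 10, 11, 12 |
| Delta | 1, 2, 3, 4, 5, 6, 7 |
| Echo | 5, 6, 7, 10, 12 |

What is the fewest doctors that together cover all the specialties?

2

Comet and Delta together: Comet ∪ Delta = {1, 2, 3, 4, 5, 6, 7, 8, 9, 10, 11, 12} — every specialty is covered.
No single doctor has all 12 specialties (the largest, Atlas, has 8), so 2 is optimal.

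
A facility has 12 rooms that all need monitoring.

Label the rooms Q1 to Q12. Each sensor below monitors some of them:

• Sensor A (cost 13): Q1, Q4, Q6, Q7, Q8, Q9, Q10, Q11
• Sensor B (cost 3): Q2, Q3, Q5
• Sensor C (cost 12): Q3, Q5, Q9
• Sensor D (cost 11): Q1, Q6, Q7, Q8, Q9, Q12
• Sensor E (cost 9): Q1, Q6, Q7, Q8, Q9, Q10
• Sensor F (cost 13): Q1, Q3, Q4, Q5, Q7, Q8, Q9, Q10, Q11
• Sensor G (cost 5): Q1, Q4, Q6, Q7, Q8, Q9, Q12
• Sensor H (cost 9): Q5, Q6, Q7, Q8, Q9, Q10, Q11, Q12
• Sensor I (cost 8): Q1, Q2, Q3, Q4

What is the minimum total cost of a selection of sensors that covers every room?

H, I together cover every room (H ∪ I = {Q1, Q2, Q3, Q4, Q5, Q6, Q7, Q8, Q9, Q10, Q11, Q12}); total cost 9 + 8 = 17.
No covering selection has total cost below 17.

17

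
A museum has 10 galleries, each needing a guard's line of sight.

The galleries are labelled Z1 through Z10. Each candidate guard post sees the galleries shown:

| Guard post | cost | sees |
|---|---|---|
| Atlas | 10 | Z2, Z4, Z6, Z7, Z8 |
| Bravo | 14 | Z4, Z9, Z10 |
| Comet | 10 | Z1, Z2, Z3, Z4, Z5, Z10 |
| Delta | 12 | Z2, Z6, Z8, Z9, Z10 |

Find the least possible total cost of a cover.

Atlas, Comet, Delta together cover every gallery (Atlas ∪ Comet ∪ Delta = {Z1, Z2, Z3, Z4, Z5, Z6, Z7, Z8, Z9, Z10}); total cost 10 + 10 + 12 = 32.
No covering selection has total cost below 32.

32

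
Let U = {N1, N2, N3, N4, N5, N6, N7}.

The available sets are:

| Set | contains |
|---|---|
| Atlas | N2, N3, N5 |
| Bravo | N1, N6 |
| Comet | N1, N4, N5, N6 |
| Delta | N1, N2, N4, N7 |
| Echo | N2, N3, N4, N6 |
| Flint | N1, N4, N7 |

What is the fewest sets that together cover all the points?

Take {Atlas, Echo, Flint}. Their union is {N1, N2, N3, N4, N5, N6, N7}, which is all 7 points.
No 2 of the 6 sets cover everything (all 15 combinations miss at least one point), so 3 is optimal.

3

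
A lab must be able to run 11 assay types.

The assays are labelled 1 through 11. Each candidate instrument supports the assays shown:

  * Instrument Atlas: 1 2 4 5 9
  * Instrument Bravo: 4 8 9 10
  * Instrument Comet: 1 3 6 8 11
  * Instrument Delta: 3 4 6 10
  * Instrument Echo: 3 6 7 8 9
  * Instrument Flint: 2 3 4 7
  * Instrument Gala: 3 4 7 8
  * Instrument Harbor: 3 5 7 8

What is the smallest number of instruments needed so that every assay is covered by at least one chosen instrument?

Atlas and Comet and Delta and Gala together: Atlas ∪ Comet ∪ Delta ∪ Gala = {1, 2, 3, 4, 5, 6, 7, 8, 9, 10, 11} — every assay is covered.
No 3 of the 8 instruments cover everything (all 56 combinations miss at least one assay), so 4 is optimal.

4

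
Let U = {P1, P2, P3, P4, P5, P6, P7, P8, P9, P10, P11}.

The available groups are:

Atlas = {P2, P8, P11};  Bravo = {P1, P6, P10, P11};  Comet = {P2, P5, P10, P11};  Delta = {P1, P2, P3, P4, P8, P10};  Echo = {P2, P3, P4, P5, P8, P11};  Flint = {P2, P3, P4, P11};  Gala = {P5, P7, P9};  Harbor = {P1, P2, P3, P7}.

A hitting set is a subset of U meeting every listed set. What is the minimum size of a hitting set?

The 3 points {P2, P7, P11} hit every group.
No choice of 2 points meets every group, so 3 is the minimum.

3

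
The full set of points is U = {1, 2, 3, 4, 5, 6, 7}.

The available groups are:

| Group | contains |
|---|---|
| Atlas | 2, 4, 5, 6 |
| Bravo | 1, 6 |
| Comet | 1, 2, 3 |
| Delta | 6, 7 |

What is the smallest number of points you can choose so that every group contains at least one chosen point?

H = {1, 6} meets every group (each contains at least one member of H), and |H| = 2.
The groups Comet, Delta are pairwise disjoint, so any hitting set needs a separate point for each — at least 2. Hence 2 is optimal.

2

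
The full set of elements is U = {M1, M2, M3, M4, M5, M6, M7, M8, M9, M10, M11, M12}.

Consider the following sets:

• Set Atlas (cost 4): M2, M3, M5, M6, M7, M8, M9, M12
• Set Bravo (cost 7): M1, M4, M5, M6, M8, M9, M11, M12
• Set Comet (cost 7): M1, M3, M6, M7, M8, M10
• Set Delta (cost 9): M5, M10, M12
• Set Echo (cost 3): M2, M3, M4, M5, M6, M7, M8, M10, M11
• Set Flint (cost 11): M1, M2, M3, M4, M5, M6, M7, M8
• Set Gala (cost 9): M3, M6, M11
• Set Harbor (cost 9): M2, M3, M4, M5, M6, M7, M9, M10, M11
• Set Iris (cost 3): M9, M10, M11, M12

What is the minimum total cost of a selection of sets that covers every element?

10

Bravo, Echo together cover every element (Bravo ∪ Echo = {M1, M2, M3, M4, M5, M6, M7, M8, M9, M10, M11, M12}); total cost 7 + 3 = 10.
The greedy pick Echo, Iris, Bravo costs 13; no covering selection beats 10.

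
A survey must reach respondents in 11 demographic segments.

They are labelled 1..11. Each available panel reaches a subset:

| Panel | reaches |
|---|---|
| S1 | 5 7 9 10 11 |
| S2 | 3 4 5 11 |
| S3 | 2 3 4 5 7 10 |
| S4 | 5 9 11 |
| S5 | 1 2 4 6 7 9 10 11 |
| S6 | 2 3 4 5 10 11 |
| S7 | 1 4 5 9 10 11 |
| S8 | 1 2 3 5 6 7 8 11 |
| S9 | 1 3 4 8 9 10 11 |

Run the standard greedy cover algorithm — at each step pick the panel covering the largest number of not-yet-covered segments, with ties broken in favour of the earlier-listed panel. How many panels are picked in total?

2

Greedy: pick S5 (covers 8 new) → pick S8 (covers 3 new). Total picks: 2.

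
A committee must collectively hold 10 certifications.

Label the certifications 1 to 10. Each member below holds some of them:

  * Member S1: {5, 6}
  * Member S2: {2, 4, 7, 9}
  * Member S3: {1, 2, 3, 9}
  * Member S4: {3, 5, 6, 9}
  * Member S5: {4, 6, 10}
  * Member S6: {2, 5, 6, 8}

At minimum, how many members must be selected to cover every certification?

4

Take {S2, S3, S5, S6}. Their union is {1, 2, 3, 4, 5, 6, 7, 8, 9, 10}, which is all 10 certifications.
No 3 of the 6 members cover everything (all 20 combinations miss at least one certification), so 4 is optimal.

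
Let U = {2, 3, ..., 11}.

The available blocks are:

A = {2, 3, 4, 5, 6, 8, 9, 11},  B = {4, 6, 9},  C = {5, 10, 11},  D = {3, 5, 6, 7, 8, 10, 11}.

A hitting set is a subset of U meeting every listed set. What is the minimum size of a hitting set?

H = {6, 10} meets every block (each contains at least one member of H), and |H| = 2.
The blocks B, C are pairwise disjoint, so any hitting set needs a separate item for each — at least 2. Hence 2 is optimal.

2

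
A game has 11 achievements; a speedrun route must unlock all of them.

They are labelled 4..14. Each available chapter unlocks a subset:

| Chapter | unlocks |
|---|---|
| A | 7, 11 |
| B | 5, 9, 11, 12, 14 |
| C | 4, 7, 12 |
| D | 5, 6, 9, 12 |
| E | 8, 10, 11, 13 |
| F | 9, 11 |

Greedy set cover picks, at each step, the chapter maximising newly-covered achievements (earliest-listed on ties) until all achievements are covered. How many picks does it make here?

4

Greedy: pick B (covers 5 new) → pick E (covers 3 new) → pick C (covers 2 new) → pick D (covers 1 new). Total picks: 4.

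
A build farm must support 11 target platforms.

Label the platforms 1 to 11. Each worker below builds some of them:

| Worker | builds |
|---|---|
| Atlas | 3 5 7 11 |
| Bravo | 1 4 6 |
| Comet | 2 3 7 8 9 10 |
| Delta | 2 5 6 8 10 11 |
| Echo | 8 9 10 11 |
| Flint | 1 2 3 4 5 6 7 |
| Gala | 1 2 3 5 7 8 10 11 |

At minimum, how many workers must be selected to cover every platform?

2

Echo and Flint together: Echo ∪ Flint = {1, 2, 3, 4, 5, 6, 7, 8, 9, 10, 11} — every platform is covered.
No single worker has all 11 platforms (the largest, Gala, has 8), so 2 is optimal.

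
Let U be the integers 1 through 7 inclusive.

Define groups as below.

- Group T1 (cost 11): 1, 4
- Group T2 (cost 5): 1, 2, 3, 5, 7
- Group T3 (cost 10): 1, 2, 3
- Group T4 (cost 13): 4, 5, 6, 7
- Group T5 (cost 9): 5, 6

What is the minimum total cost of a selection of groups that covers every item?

18

T2, T4 together cover every item (T2 ∪ T4 = {1, 2, 3, 4, 5, 6, 7}); total cost 5 + 13 = 18.
No covering selection has total cost below 18.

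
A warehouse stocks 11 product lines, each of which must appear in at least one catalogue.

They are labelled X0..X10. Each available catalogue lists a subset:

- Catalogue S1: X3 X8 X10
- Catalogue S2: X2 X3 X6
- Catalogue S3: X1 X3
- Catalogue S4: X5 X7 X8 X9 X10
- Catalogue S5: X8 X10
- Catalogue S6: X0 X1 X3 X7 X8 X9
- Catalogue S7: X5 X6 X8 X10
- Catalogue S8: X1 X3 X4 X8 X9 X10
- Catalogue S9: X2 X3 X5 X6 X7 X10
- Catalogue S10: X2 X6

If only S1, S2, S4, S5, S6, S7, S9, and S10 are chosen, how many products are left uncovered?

1

Union of S1, S2, S4, S5, S6, S7, S9, S10 = {X0, X1, X2, X3, X5, X6, X7, X8, X9, X10}.
Not covered: X4 — 1 product.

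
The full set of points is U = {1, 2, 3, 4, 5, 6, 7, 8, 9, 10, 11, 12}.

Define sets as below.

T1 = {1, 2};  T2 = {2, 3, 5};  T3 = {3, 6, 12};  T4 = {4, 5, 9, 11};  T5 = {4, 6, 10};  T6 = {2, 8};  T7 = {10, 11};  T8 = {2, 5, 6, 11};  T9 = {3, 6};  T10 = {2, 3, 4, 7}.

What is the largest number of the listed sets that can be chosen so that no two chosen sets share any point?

T1, T3, T7 are pairwise disjoint (T1={1,2}; T3={3,6,12}; T7={10,11}).
Every remaining set overlaps one of these, and no 4 of the listed sets are pairwise disjoint, so 3 is the maximum.

3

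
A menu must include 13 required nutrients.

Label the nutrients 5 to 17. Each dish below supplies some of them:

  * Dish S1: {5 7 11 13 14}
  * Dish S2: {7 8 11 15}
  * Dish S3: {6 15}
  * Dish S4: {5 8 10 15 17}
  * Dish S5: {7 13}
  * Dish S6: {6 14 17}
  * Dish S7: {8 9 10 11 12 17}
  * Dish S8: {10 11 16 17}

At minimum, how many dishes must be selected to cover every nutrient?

S1 and S3 and S7 and S8 together: S1 ∪ S3 ∪ S7 ∪ S8 = {5, 6, 7, 8, 9, 10, 11, 12, 13, 14, 15, 16, 17} — every nutrient is covered.
Only S8 contains 16, so S8 is forced; the remaining 9 nutrients need at least 3 more dishes (each remaining dish adds at most 4) — so at least 4 dishes are needed, and 4 is optimal.

4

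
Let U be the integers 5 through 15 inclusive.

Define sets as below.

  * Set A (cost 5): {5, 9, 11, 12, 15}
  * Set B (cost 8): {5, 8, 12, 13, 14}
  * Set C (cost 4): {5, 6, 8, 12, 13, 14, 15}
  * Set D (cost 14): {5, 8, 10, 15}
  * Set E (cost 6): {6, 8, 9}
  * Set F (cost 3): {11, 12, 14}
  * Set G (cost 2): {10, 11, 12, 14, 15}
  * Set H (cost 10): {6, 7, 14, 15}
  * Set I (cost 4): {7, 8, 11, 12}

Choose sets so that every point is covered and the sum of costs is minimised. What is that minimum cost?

A, C, G, I together cover every point (A ∪ C ∪ G ∪ I = {5, 6, 7, 8, 9, 10, 11, 12, 13, 14, 15}); total cost 5 + 4 + 2 + 4 = 15.
No covering selection has total cost below 15.

15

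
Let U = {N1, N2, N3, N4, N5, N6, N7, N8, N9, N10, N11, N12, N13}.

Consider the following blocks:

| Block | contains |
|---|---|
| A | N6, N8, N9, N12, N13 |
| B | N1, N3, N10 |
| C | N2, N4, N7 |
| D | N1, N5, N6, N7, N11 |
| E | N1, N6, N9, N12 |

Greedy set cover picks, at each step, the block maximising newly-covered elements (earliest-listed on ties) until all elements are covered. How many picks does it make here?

Greedy: pick A (covers 5 new) → pick D (covers 4 new) → pick B (covers 2 new) → pick C (covers 2 new). Total picks: 4.

4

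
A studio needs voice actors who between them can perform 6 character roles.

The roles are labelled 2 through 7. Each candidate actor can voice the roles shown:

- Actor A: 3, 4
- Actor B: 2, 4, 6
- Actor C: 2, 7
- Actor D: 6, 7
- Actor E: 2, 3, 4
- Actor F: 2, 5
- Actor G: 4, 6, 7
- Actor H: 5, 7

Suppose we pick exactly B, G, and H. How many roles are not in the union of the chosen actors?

1

Union of B, G, H = {2, 4, 5, 6, 7}.
Not covered: 3 — 1 role.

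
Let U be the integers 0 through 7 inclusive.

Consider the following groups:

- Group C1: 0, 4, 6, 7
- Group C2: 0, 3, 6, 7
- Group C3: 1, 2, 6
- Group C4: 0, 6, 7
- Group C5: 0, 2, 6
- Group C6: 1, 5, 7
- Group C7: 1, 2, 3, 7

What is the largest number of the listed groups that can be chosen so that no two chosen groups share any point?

C5, C6 are pairwise disjoint (C5={0,2,6}; C6={1,5,7}).
Every remaining group overlaps one of these, and no 3 of the listed groups are pairwise disjoint, so 2 is the maximum.

2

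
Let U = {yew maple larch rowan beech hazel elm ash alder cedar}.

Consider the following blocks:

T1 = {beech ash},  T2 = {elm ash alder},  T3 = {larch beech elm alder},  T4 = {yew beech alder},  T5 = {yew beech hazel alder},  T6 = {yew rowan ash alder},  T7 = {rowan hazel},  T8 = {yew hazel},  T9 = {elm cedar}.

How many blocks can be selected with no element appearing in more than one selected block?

3

T4, T7, T9 are pairwise disjoint (T4={yew,beech,alder}; T7={rowan,hazel}; T9={elm,cedar}).
Every remaining block overlaps one of these, and no 4 of the listed blocks are pairwise disjoint, so 3 is the maximum.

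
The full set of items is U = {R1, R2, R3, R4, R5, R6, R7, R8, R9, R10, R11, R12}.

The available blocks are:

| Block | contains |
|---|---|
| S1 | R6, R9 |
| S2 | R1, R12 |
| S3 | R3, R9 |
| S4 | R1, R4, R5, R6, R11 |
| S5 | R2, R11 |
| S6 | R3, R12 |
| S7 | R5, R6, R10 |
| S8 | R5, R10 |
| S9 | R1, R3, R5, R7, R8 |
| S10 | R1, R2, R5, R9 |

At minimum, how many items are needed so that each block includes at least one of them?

4

The 4 items {R5, R9, R11, R12} hit every block.
The blocks S1, S2, S5, S8 are pairwise disjoint, so any hitting set needs a separate item for each — at least 4. Hence 4 is optimal.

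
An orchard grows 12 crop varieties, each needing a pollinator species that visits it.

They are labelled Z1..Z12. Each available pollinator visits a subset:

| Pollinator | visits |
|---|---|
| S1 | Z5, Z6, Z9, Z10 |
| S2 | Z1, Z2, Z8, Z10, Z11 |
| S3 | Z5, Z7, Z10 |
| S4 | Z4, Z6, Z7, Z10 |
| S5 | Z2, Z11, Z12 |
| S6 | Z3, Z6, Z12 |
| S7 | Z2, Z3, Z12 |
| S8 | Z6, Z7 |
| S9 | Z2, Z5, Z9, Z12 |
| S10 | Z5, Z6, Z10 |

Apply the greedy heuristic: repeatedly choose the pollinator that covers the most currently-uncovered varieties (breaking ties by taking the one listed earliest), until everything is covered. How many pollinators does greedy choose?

4

Greedy: pick S2 (covers 5 new) → pick S1 (covers 3 new) → pick S4 (covers 2 new) → pick S6 (covers 2 new). Total picks: 4.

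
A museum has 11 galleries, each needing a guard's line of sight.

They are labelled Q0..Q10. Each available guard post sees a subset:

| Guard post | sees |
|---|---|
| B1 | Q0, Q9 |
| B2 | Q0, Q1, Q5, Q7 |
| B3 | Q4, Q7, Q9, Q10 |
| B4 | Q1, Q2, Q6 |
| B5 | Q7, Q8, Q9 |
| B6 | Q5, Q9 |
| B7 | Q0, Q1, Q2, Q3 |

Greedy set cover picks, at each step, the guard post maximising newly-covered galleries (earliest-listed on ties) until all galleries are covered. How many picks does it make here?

Greedy: pick B2 (covers 4 new) → pick B3 (covers 3 new) → pick B4 (covers 2 new) → pick B5 (covers 1 new) → pick B7 (covers 1 new). Total picks: 5.

5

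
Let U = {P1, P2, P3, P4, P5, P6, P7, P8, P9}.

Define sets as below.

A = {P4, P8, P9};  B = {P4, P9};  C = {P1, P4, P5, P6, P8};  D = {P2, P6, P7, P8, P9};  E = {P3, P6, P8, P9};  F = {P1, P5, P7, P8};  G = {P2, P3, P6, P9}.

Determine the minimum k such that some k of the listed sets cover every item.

3

C, F, and G cover everything between them: the union {P1, P2, P3, P4, P5, P6, P7, P8, P9} is all of U.
No 2 of the 7 sets cover everything (all 21 combinations miss at least one item), so 3 is optimal.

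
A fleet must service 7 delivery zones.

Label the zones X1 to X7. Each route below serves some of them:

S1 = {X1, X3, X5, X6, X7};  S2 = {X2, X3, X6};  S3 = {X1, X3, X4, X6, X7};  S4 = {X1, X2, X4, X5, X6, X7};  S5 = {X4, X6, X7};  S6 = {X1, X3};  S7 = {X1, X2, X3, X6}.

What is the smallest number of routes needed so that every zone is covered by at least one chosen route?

S4 and S6 together: S4 ∪ S6 = {X1, X2, X3, X4, X5, X6, X7} — every zone is covered.
No single route has all 7 zones (the largest, S4, has 6), so 2 is optimal.

2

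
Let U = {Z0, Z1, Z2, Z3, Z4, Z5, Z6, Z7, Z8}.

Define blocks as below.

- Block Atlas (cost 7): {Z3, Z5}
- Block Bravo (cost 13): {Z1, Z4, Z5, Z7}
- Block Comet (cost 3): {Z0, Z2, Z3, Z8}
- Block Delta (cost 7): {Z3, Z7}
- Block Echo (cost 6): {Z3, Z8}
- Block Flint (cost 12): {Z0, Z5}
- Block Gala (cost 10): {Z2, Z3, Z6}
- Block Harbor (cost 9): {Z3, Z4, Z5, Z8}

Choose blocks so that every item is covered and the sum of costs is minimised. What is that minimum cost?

Bravo, Comet, Gala together cover every item (Bravo ∪ Comet ∪ Gala = {Z0, Z1, Z2, Z3, Z4, Z5, Z6, Z7, Z8}); total cost 13 + 3 + 10 = 26.
No covering selection has total cost below 26.

26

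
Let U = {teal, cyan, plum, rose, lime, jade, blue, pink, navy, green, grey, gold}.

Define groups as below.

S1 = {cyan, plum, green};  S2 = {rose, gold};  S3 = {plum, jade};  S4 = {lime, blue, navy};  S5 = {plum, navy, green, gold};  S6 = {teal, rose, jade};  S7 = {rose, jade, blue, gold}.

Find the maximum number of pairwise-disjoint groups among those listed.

S1, S4, S6 are pairwise disjoint (S1={cyan,plum,green}; S4={lime,blue,navy}; S6={teal,rose,jade}).
Every remaining group overlaps one of these, and no 4 of the listed groups are pairwise disjoint, so 3 is the maximum.

3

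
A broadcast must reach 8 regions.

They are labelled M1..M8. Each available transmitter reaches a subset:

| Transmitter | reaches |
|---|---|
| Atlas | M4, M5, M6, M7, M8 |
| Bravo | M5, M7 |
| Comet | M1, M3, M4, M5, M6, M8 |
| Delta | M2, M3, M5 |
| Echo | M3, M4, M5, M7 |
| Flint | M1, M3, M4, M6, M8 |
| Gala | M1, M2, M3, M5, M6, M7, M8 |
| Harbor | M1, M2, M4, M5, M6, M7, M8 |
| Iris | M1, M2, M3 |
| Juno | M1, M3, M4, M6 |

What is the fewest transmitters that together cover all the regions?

Take {Gala, Harbor}. Their union is {M1, M2, M3, M4, M5, M6, M7, M8}, which is all 8 regions.
No single transmitter has all 8 regions (the largest, Gala, has 7), so 2 is optimal.

2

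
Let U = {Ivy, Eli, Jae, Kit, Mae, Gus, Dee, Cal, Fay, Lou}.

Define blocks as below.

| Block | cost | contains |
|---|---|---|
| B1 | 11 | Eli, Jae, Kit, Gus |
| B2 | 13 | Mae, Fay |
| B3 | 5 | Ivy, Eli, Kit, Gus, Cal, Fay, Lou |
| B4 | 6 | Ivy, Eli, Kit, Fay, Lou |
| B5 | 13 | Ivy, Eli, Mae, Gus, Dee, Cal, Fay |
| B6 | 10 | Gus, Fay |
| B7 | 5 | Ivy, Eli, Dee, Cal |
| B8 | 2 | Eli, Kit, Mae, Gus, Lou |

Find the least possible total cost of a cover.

B1, B3, B7, B8 together cover every element (B1 ∪ B3 ∪ B7 ∪ B8 = {Ivy, Eli, Jae, Kit, Mae, Gus, Dee, Cal, Fay, Lou}); total cost 11 + 5 + 5 + 2 = 23.
No covering selection has total cost below 23.

23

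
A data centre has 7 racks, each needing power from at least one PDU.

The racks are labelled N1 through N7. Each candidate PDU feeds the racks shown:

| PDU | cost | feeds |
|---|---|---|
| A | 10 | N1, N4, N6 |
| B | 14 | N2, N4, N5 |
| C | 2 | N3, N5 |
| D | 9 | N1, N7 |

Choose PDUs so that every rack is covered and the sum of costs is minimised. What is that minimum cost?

A, B, C, D together cover every rack (A ∪ B ∪ C ∪ D = {N1, N2, N3, N4, N5, N6, N7}); total cost 10 + 14 + 2 + 9 = 35.
No covering selection has total cost below 35.

35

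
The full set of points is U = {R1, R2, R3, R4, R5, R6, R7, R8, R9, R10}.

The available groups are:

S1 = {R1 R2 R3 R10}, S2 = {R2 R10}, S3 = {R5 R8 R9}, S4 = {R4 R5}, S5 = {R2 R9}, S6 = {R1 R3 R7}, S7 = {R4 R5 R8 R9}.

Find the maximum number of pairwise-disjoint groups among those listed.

S2, S4, S6 are pairwise disjoint (S2={R2,R10}; S4={R4,R5}; S6={R1,R3,R7}).
Every remaining group overlaps one of these, and no 4 of the listed groups are pairwise disjoint, so 3 is the maximum.

3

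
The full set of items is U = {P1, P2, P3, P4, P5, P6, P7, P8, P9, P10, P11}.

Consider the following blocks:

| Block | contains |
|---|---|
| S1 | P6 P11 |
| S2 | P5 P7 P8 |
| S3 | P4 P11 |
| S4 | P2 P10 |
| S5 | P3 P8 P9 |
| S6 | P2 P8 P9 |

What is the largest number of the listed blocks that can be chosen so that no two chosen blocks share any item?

3

S1, S4, S5 are pairwise disjoint (S1={P6,P11}; S4={P2,P10}; S5={P3,P8,P9}).
Every remaining block overlaps one of these, and no 4 of the listed blocks are pairwise disjoint, so 3 is the maximum.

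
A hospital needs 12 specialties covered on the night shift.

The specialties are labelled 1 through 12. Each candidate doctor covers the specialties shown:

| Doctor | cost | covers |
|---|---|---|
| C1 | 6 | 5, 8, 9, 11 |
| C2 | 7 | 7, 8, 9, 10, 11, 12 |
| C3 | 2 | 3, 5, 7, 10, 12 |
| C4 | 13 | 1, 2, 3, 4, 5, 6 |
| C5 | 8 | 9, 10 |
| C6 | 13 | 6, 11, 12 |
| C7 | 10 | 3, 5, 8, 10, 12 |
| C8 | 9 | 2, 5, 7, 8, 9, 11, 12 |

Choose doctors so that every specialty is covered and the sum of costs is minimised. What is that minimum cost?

20

C2, C4 together cover every specialty (C2 ∪ C4 = {1, 2, 3, 4, 5, 6, 7, 8, 9, 10, 11, 12}); total cost 7 + 13 = 20.
The greedy pick C3, C1, C4 costs 21; no covering selection beats 20.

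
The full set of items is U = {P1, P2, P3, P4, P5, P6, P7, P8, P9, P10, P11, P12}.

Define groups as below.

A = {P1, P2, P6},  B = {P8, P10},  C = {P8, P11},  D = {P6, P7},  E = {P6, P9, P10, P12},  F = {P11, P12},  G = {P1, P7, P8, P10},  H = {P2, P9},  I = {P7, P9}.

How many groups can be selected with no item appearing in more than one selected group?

A, B, F, I are pairwise disjoint (A={P1,P2,P6}; B={P8,P10}; F={P11,P12}; I={P7,P9}).
Every remaining group overlaps one of these, and no 5 of the listed groups are pairwise disjoint, so 4 is the maximum.

4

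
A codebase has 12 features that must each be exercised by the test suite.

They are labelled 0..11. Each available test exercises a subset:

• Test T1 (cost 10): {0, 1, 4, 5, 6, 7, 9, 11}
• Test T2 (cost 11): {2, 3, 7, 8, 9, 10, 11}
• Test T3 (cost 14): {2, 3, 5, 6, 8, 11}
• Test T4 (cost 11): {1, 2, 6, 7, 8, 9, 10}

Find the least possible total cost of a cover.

T1, T2 together cover every feature (T1 ∪ T2 = {0, 1, 2, 3, 4, 5, 6, 7, 8, 9, 10, 11}); total cost 10 + 11 = 21.
No covering selection has total cost below 21.

21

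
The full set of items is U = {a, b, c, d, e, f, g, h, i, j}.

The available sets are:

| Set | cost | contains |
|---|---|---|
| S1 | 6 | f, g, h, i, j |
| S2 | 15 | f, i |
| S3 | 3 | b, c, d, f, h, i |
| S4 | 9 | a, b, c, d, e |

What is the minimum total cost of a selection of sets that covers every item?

15

S1, S4 together cover every item (S1 ∪ S4 = {a, b, c, d, e, f, g, h, i, j}); total cost 6 + 9 = 15.
The greedy pick S3, S1, S4 costs 18; no covering selection beats 15.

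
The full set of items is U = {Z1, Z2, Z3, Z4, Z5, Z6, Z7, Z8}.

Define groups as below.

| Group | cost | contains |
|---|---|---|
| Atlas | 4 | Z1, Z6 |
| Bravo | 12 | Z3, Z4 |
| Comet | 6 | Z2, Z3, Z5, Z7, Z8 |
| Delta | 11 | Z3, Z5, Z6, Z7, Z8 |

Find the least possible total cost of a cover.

22

Atlas, Bravo, Comet together cover every item (Atlas ∪ Bravo ∪ Comet = {Z1, Z2, Z3, Z4, Z5, Z6, Z7, Z8}); total cost 4 + 12 + 6 = 22.
No covering selection has total cost below 22.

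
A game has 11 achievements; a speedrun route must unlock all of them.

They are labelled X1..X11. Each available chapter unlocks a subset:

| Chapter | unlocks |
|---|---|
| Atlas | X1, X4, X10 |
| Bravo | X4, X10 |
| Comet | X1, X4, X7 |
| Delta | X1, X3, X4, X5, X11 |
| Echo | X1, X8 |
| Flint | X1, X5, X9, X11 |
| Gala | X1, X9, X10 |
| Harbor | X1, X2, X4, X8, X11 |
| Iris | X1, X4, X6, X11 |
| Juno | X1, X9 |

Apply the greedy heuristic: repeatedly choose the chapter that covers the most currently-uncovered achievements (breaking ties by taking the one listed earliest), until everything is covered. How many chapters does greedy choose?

Greedy: pick Delta (covers 5 new) → pick Gala (covers 2 new) → pick Harbor (covers 2 new) → pick Comet (covers 1 new) → pick Iris (covers 1 new). Total picks: 5.

5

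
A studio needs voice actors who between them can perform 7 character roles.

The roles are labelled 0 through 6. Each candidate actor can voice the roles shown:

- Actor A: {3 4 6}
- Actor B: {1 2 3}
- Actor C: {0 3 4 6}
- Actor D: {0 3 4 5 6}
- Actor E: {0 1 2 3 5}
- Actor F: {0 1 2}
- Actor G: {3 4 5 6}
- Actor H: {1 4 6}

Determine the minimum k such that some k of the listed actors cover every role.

2

Take {A, E}. Their union is {0, 1, 2, 3, 4, 5, 6}, which is all 7 roles.
No single actor has all 7 roles (the largest, D, has 5), so 2 is optimal.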